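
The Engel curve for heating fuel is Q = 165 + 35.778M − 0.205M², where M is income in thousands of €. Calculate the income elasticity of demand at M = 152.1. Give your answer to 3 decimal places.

At M = 152.1: Q = 864.2797.
dQ/dM = 35.778 − 0.41M = -26.58300.
η = (dQ/dM)·(M/Q) = -26.58300 × (152.1/864.2797) = -4.678.

-4.678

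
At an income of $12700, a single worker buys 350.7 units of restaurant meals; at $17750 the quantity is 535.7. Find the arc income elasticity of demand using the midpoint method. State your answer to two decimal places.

ΔQ = 535.7 − 350.7 = 185; midpoint Q̄ = (350.7 + 535.7)/2 = 443.2.
ΔI = 17750 − 12700 = 5050; midpoint Ī = (12700 + 17750)/2 = 15225.
η = (ΔQ/Q̄) ÷ (ΔI/Ī) = (185/443.2) ÷ (5050/15225) = 1.26.

1.26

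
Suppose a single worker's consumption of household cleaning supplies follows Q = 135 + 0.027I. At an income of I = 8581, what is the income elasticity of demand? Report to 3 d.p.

0.632

At I = 8581: Q = 366.687.
dQ/dI = 0.027.
η = (dQ/dI)·(I/Q) = 0.027 × (8581/366.687) = 0.632.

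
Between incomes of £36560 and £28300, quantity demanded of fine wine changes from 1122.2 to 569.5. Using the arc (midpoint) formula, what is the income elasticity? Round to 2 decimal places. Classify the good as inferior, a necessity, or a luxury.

2.57 (luxury)

ΔQ = 569.5 − 1122.2 = -552.7; midpoint Q̄ = (1122.2 + 569.5)/2 = 845.85.
ΔI = 28300 − 36560 = -8260; midpoint Ī = (36560 + 28300)/2 = 32430.
η = (ΔQ/Q̄) ÷ (ΔI/Ī) = (-552.7/845.85) ÷ (-8260/32430) = 2.57.
η > 1 ⇒ luxury.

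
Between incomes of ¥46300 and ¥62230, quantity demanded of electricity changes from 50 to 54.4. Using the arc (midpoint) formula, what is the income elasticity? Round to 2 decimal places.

ΔQ = 54.4 − 50 = 4.4; midpoint Q̄ = (50 + 54.4)/2 = 52.2.
ΔI = 62230 − 46300 = 15930; midpoint Ī = (46300 + 62230)/2 = 54265.
η = (ΔQ/Q̄) ÷ (ΔI/Ī) = (4.4/52.2) ÷ (15930/54265) = 0.29.

0.29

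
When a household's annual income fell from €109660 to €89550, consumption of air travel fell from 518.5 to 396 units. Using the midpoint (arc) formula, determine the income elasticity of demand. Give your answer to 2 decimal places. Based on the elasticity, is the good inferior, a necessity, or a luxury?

1.33 (luxury)

ΔQ = 396 − 518.5 = -122.5; midpoint Q̄ = (518.5 + 396)/2 = 457.25.
ΔI = 89550 − 109660 = -20110; midpoint Ī = (109660 + 89550)/2 = 99605.
η = (ΔQ/Q̄) ÷ (ΔI/Ī) = (-122.5/457.25) ÷ (-20110/99605) = 1.33.
η > 1 ⇒ luxury.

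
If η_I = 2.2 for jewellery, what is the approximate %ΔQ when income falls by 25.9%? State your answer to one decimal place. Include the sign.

%ΔQ ≈ η × %ΔI = 2.2 × (-25.9%) = -57.0%.

-57.0%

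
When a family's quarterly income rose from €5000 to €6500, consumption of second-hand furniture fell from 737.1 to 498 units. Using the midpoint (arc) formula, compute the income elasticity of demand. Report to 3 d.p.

-1.484

ΔQ = 498 − 737.1 = -239.1; midpoint Q̄ = (737.1 + 498)/2 = 617.55.
ΔI = 6500 − 5000 = 1500; midpoint Ī = (5000 + 6500)/2 = 5750.
η = (ΔQ/Q̄) ÷ (ΔI/Ī) = (-239.1/617.55) ÷ (1500/5750) = -1.484.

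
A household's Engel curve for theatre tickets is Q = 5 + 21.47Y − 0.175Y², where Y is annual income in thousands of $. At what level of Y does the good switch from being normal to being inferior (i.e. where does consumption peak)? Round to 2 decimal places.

61.34

dQ/dY = 21.47 − 0.35Y.
The good is inferior where dQ/dY < 0. Setting dQ/dY = 0 gives Y = 21.47 / 0.35 = 61.34.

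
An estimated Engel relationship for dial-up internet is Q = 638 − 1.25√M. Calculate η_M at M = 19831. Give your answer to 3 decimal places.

-0.191

At M = 19831: Q = 461.972.
dQ/dM = -1.25/(2√M) = -0.00443821 at this income.
η = (dQ/dM)·(M/Q) = -0.00443821 × (19831/461.972) = -0.191.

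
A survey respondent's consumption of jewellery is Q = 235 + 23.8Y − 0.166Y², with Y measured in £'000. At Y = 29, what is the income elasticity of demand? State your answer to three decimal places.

At Y = 29: Q = 785.5940.
dQ/dY = 23.8 − 0.332Y = 14.17200.
η = (dQ/dY)·(Y/Q) = 14.17200 × (29/785.5940) = 0.523.

0.523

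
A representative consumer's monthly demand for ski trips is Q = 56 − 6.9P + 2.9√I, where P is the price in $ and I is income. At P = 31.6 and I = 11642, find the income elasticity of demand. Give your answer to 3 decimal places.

At P = 31.6, I = 11642: Q = 150.864.
Holding P constant, ∂Q/∂I = 2.9/(2√I) = 0.0134386.
η_I = (∂Q/∂I)·(I/Q) = 0.0134386 × (11642/150.864) = 1.037.

1.037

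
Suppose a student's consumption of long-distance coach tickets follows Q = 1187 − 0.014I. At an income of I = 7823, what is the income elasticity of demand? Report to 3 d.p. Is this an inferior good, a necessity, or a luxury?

At I = 7823: Q = 1077.478.
dQ/dI = −0.014.
η = (dQ/dI)·(I/Q) = -0.014 × (7823/1077.478) = -0.102.
Since η < 0, the good is an inferior good.

-0.102 (inferior good)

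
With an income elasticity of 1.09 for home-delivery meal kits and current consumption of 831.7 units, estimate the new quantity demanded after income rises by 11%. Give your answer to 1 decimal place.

931.4

%ΔQ ≈ η × %ΔI = 1.09 × 11% = 11.99%.
New Q ≈ 831.7 × (1 + 0.1199) = 931.4.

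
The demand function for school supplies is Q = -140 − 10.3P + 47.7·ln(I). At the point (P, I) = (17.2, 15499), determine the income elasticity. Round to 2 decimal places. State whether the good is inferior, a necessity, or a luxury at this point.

0.33 (necessity)

At P = 17.2, I = 15499: Q = 143.075.
Holding P constant, ∂Q/∂I = 47.7/I = 0.00307762.
η_I = (∂Q/∂I)·(I/Q) = 0.00307762 × (15499/143.075) = 0.33.
Since 0 < η < 1, this is a necessity.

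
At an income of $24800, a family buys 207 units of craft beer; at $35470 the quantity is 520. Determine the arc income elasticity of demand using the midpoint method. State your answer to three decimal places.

2.432

ΔQ = 520 − 207 = 313; midpoint Q̄ = (207 + 520)/2 = 363.5.
ΔI = 35470 − 24800 = 10670; midpoint Ī = (24800 + 35470)/2 = 30135.
η = (ΔQ/Q̄) ÷ (ΔI/Ī) = (313/363.5) ÷ (10670/30135) = 2.432.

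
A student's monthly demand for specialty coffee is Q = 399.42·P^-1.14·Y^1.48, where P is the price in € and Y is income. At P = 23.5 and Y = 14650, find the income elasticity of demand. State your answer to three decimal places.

1.480

For a multiplicative demand Q = A·P^α·Y^β, the income elasticity is β everywhere.
Here β = 1.48, so η = 1.480.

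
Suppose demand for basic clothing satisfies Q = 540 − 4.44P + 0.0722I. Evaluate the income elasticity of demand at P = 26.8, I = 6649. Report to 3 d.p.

At P = 26.8, I = 6649: Q = 901.066.
Holding P constant, ∂Q/∂I = 0.0722.
η_I = (∂Q/∂I)·(I/Q) = 0.0722 × (6649/901.066) = 0.533.

0.533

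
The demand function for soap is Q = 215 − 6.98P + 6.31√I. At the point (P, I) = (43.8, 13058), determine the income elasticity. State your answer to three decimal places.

0.572

At P = 43.8, I = 13058: Q = 630.330.
Holding P constant, ∂Q/∂I = 6.31/(2√I) = 0.0276097.
η_I = (∂Q/∂I)·(I/Q) = 0.0276097 × (13058/630.330) = 0.572.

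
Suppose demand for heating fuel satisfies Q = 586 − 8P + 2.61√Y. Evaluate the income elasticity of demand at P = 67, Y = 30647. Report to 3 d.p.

0.451

At P = 67, Y = 30647: Q = 506.914.
Holding P constant, ∂Q/∂Y = 2.61/(2√Y) = 0.00745447.
η_Y = (∂Q/∂Y)·(Y/Q) = 0.00745447 × (30647/506.914) = 0.451.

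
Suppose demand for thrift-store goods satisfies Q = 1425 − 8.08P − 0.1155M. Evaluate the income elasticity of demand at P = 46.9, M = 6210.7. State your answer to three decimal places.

-2.182

At P = 46.9, M = 6210.7: Q = 328.712.
Holding P constant, ∂Q/∂M = −0.1155.
η_M = (∂Q/∂M)·(M/Q) = -0.1155 × (6210.7/328.712) = -2.182.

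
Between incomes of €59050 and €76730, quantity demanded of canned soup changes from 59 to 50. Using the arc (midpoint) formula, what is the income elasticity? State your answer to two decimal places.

ΔQ = 50 − 59 = -9; midpoint Q̄ = (59 + 50)/2 = 54.5.
ΔI = 76730 − 59050 = 17680; midpoint Ī = (59050 + 76730)/2 = 67890.
η = (ΔQ/Q̄) ÷ (ΔI/Ī) = (-9/54.5) ÷ (17680/67890) = -0.63.

-0.63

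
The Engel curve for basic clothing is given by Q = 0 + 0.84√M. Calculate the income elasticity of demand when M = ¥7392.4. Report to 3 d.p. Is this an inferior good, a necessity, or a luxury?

At M = 7392.4: Q = 72.222.
dQ/dM = 0.84/(2√M) = 0.00488491 at this income.
η = (dQ/dM)·(M/Q) = 0.00488491 × (7392.4/72.222) = 0.500.
Since 0 < η < 1, the good is a necessity.

0.500 (necessity)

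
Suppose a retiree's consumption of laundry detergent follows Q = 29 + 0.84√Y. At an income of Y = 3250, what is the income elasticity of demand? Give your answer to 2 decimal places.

At Y = 3250: Q = 76.887.
dQ/dY = 0.84/(2√Y) = 0.00736729 at this income.
η = (dQ/dY)·(Y/Q) = 0.00736729 × (3250/76.887) = 0.31.

0.31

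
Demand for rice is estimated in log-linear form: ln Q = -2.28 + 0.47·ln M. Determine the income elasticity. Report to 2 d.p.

0.47

In a log-linear demand, the coefficient on ln M is the income elasticity.
So η = 0.47.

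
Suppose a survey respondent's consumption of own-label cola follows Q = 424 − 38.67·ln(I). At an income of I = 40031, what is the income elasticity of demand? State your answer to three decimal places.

At I = 40031: Q = 14.198.
dQ/dI = -38.67/I = -0.000966001 at this income.
η = (dQ/dI)·(I/Q) = -0.000966001 × (40031/14.198) = -2.724.

-2.724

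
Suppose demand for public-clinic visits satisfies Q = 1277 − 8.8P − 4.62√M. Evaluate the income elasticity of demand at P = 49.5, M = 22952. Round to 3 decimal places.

At P = 49.5, M = 22952: Q = 141.474.
Holding P constant, ∂Q/∂M = -4.62/(2√M) = -0.0152476.
η_M = (∂Q/∂M)·(M/Q) = -0.0152476 × (22952/141.474) = -2.474.

-2.474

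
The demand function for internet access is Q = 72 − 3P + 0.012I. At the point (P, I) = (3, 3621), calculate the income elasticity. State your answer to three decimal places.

At P = 3, I = 3621: Q = 106.452.
Holding P constant, ∂Q/∂I = 0.012.
η_I = (∂Q/∂I)·(I/Q) = 0.012 × (3621/106.452) = 0.408.

0.408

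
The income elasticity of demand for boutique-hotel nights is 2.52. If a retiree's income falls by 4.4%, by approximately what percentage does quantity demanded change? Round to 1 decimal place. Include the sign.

%ΔQ ≈ η × %ΔI = 2.52 × (-4.4%) = -11.1%.

-11.1%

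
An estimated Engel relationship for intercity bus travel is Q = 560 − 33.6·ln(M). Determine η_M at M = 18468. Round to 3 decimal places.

-0.146

At M = 18468: Q = 229.920.
dQ/dM = -33.6/M = -0.00181936 at this income.
η = (dQ/dM)·(M/Q) = -0.00181936 × (18468/229.920) = -0.146.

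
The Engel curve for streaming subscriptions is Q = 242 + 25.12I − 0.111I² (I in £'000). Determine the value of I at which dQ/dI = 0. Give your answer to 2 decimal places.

dQ/dI = 25.12 − 0.222I.
The good is inferior where dQ/dI < 0. Setting dQ/dI = 0 gives I = 25.12 / 0.222 = 113.15.

113.15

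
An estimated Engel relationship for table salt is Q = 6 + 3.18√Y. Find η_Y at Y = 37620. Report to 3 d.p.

0.495

At Y = 37620: Q = 622.789.
dQ/dY = 3.18/(2√Y) = 0.00819762 at this income.
η = (dQ/dY)·(Y/Q) = 0.00819762 × (37620/622.789) = 0.495.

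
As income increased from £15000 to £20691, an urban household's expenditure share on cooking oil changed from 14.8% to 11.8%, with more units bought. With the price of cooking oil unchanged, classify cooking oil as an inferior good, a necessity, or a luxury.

Quantity rises but the budget share falls as income rises, so 0 < η < 1.

necessity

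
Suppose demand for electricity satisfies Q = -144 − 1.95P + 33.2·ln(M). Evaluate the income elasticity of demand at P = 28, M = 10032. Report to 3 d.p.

At P = 28, M = 10032: Q = 107.289.
Holding P constant, ∂Q/∂M = 33.2/M = 0.00330941.
η_M = (∂Q/∂M)·(M/Q) = 0.00330941 × (10032/107.289) = 0.309.

0.309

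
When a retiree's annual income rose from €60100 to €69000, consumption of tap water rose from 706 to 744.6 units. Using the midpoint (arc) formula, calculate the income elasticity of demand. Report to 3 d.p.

ΔQ = 744.6 − 706 = 38.6; midpoint Q̄ = (706 + 744.6)/2 = 725.3.
ΔI = 69000 − 60100 = 8900; midpoint Ī = (60100 + 69000)/2 = 64550.
η = (ΔQ/Q̄) ÷ (ΔI/Ī) = (38.6/725.3) ÷ (8900/64550) = 0.386.

0.386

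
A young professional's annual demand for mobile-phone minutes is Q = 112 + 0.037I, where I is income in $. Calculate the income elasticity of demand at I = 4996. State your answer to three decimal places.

At I = 4996: Q = 296.852.
dQ/dI = 0.037.
η = (dQ/dI)·(I/Q) = 0.037 × (4996/296.852) = 0.623.

0.623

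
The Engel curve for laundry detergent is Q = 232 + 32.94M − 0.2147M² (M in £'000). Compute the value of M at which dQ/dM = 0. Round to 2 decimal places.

dQ/dM = 32.94 − 0.4294M.
The good is inferior where dQ/dM < 0. Setting dQ/dM = 0 gives M = 32.94 / 0.4294 = 76.71.

76.71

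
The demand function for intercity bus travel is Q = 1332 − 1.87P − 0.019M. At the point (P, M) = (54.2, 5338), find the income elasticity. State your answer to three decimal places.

-0.090

At P = 54.2, M = 5338: Q = 1129.224.
Holding P constant, ∂Q/∂M = −0.019.
η_M = (∂Q/∂M)·(M/Q) = -0.019 × (5338/1129.224) = -0.090.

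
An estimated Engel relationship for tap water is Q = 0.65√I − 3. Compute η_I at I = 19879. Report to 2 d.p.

0.52

At I = 19879: Q = 88.645.
dQ/dI = 0.65/(2√I) = 0.00230508 at this income.
η = (dQ/dI)·(I/Q) = 0.00230508 × (19879/88.645) = 0.52.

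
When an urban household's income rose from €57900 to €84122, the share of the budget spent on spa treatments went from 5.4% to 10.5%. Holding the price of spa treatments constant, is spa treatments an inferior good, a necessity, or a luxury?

The budget share rises as income rises, so η > 1.

luxury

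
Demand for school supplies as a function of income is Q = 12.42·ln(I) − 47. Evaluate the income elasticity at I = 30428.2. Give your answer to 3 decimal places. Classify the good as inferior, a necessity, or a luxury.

0.153 (necessity)

At I = 30428.2: Q = 81.213.
dQ/dI = 12.42/I = 0.000408174 at this income.
η = (dQ/dI)·(I/Q) = 0.000408174 × (30428.2/81.213) = 0.153.
Since 0 < η < 1, the good is a necessity.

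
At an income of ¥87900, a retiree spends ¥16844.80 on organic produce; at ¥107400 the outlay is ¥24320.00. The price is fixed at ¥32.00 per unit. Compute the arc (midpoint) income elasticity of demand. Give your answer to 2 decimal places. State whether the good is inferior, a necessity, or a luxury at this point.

1.82 (luxury)

With a constant price, Q₁ = 16844.80/32.00 = 526.400 and Q₂ = 24320.00/32.00 = 760.000 (equivalently, work directly with expenditure since P cancels).
Midpoint %ΔQ = (24320.00 − 16844.80)/20582.40 = 0.36318; midpoint %ΔI = (107400 − 87900)/97650 = 0.19969.
η = 0.36318 / 0.19969 = 1.82.
η > 1 ⇒ luxury.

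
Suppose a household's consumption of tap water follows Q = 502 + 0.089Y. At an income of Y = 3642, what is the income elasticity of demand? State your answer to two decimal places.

0.39

At Y = 3642: Q = 826.138.
dQ/dY = 0.089.
η = (dQ/dY)·(Y/Q) = 0.089 × (3642/826.138) = 0.39.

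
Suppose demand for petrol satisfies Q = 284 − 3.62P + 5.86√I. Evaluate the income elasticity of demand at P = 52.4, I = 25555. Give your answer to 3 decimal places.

At P = 52.4, I = 25555: Q = 1031.088.
Holding P constant, ∂Q/∂I = 5.86/(2√I) = 0.0183286.
η_I = (∂Q/∂I)·(I/Q) = 0.0183286 × (25555/1031.088) = 0.454.

0.454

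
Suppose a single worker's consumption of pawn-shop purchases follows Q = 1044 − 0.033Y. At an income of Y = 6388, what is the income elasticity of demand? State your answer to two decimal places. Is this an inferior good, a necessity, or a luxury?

At Y = 6388: Q = 833.196.
dQ/dY = −0.033.
η = (dQ/dY)·(Y/Q) = -0.033 × (6388/833.196) = -0.25.
Since η < 0, the good is an inferior good.

-0.25 (inferior good)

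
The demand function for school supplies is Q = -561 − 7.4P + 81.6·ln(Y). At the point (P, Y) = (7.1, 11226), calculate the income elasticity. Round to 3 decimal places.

0.553

At P = 7.1, Y = 11226: Q = 147.461.
Holding P constant, ∂Q/∂Y = 81.6/Y = 0.00726884.
η_Y = (∂Q/∂Y)·(Y/Q) = 0.00726884 × (11226/147.461) = 0.553.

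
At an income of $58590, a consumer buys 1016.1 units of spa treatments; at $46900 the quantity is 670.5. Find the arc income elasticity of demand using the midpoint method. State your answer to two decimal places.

ΔQ = 670.5 − 1016.1 = -345.6; midpoint Q̄ = (1016.1 + 670.5)/2 = 843.3.
ΔI = 46900 − 58590 = -11690; midpoint Ī = (58590 + 46900)/2 = 52745.
η = (ΔQ/Q̄) ÷ (ΔI/Ī) = (-345.6/843.3) ÷ (-11690/52745) = 1.85.

1.85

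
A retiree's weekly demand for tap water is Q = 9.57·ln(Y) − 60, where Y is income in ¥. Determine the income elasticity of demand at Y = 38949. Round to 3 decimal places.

At Y = 38949: Q = 41.155.
dQ/dY = 9.57/Y = 0.000245706 at this income.
η = (dQ/dY)·(Y/Q) = 0.000245706 × (38949/41.155) = 0.233.

0.233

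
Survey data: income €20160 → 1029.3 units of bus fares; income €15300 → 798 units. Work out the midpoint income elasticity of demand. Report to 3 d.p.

ΔQ = 798 − 1029.3 = -231.3; midpoint Q̄ = (1029.3 + 798)/2 = 913.65.
ΔI = 15300 − 20160 = -4860; midpoint Ī = (20160 + 15300)/2 = 17730.
η = (ΔQ/Q̄) ÷ (ΔI/Ī) = (-231.3/913.65) ÷ (-4860/17730) = 0.924.

0.924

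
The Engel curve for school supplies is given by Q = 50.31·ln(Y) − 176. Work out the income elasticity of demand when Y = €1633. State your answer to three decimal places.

0.256

At Y = 1633: Q = 196.202.
dQ/dY = 50.31/Y = 0.0308083 at this income.
η = (dQ/dY)·(Y/Q) = 0.0308083 × (1633/196.202) = 0.256.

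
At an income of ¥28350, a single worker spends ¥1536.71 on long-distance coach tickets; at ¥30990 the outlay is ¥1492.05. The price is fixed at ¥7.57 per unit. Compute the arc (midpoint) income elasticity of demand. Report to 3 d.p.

-0.331

With a constant price, Q₁ = 1536.71/7.57 = 203.000 and Q₂ = 1492.05/7.57 = 197.100 (equivalently, work directly with expenditure since P cancels).
Midpoint %ΔQ = (1492.05 − 1536.71)/1514.38 = -0.02949; midpoint %ΔI = (30990 − 28350)/29670 = 0.08898.
η = -0.02949 / 0.08898 = -0.331.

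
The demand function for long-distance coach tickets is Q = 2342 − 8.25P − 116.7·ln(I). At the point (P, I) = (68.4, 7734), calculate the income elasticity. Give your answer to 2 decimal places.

-0.16

At P = 68.4, I = 7734: Q = 732.840.
Holding P constant, ∂Q/∂I = -116.7/I = -0.0150892.
η_I = (∂Q/∂I)·(I/Q) = -0.0150892 × (7734/732.840) = -0.16.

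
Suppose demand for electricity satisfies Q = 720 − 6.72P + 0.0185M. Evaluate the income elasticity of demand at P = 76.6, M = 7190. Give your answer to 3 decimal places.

At P = 76.6, M = 7190: Q = 338.263.
Holding P constant, ∂Q/∂M = 0.0185.
η_M = (∂Q/∂M)·(M/Q) = 0.0185 × (7190/338.263) = 0.393.

0.393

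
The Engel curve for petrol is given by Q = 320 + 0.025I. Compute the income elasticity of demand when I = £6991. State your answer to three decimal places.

0.353

At I = 6991: Q = 494.775.
dQ/dI = 0.025.
η = (dQ/dI)·(I/Q) = 0.025 × (6991/494.775) = 0.353.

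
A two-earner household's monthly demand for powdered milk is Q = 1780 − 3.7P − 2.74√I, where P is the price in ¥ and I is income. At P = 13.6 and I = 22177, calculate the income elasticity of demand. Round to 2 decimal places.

At P = 13.6, I = 22177: Q = 1321.641.
Holding P constant, ∂Q/∂I = -2.74/(2√I) = -0.0091996.
η_I = (∂Q/∂I)·(I/Q) = -0.0091996 × (22177/1321.641) = -0.15.

-0.15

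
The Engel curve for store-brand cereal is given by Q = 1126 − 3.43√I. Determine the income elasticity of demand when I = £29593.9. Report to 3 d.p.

-0.550

At I = 29593.9: Q = 535.941.
dQ/dI = -3.43/(2√I) = -0.00996926 at this income.
η = (dQ/dI)·(I/Q) = -0.00996926 × (29593.9/535.941) = -0.550.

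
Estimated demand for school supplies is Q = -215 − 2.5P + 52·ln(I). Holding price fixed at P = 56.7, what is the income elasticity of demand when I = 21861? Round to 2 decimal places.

0.32

At P = 56.7, I = 21861: Q = 162.858.
Holding P constant, ∂Q/∂I = 52/I = 0.00237867.
η_I = (∂Q/∂I)·(I/Q) = 0.00237867 × (21861/162.858) = 0.32.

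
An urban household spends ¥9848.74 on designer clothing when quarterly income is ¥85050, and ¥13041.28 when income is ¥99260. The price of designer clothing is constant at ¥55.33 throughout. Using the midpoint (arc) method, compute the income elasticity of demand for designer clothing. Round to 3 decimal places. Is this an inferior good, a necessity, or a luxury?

1.809 (luxury)

With a constant price, Q₁ = 9848.74/55.33 = 178.000 and Q₂ = 13041.28/55.33 = 235.700 (equivalently, work directly with expenditure since P cancels).
Midpoint %ΔQ = (13041.28 − 9848.74)/11445.01 = 0.27895; midpoint %ΔI = (99260 − 85050)/92155 = 0.15420.
η = 0.27895 / 0.15420 = 1.809.
η > 1 ⇒ luxury.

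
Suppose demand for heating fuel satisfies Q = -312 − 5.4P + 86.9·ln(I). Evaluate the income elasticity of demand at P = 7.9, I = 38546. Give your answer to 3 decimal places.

0.154

At P = 7.9, I = 38546: Q = 562.970.
Holding P constant, ∂Q/∂I = 86.9/I = 0.00225445.
η_I = (∂Q/∂I)·(I/Q) = 0.00225445 × (38546/562.970) = 0.154.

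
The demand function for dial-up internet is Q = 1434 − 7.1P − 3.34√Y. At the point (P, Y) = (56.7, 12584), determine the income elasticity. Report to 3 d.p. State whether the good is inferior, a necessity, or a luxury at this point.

-0.285 (inferior good)

At P = 56.7, Y = 12584: Q = 656.754.
Holding P constant, ∂Q/∂Y = -3.34/(2√Y) = -0.014887.
η_Y = (∂Q/∂Y)·(Y/Q) = -0.014887 × (12584/656.754) = -0.285.
Since η < 0, this is an inferior good.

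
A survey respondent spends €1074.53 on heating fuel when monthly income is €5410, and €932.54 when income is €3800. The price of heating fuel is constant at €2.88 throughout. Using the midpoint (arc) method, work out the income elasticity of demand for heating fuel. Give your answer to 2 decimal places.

With a constant price, Q₁ = 1074.53/2.88 = 373.101 and Q₂ = 932.54/2.88 = 323.799 (equivalently, work directly with expenditure since P cancels).
Midpoint %ΔQ = (932.54 − 1074.53)/1003.54 = -0.14149; midpoint %ΔI = (3800 − 5410)/4605 = -0.34962.
η = -0.14149 / -0.34962 = 0.40.

0.40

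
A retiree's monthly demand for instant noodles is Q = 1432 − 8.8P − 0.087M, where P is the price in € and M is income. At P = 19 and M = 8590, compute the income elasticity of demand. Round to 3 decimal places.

At P = 19, M = 8590: Q = 517.470.
Holding P constant, ∂Q/∂M = −0.087.
η_M = (∂Q/∂M)·(M/Q) = -0.087 × (8590/517.470) = -1.444.

-1.444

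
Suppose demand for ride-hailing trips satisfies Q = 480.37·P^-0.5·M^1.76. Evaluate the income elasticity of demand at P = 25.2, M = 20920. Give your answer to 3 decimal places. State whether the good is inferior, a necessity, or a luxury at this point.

For a multiplicative demand Q = A·P^α·M^β, the income elasticity is β everywhere.
Here β = 1.76, so η = 1.760.
Since η > 1, this is a luxury.

1.760 (luxury)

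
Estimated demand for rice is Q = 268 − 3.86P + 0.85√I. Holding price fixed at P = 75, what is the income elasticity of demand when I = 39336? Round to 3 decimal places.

At P = 75, I = 39336: Q = 147.083.
Holding P constant, ∂Q/∂I = 0.85/(2√I) = 0.00214286.
η_I = (∂Q/∂I)·(I/Q) = 0.00214286 × (39336/147.083) = 0.573.

0.573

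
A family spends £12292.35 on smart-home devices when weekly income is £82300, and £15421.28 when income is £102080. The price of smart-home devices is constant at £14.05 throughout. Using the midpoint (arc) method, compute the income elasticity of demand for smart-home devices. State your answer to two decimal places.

1.05

With a constant price, Q₁ = 12292.35/14.05 = 874.900 and Q₂ = 15421.28/14.05 = 1097.600 (equivalently, work directly with expenditure since P cancels).
Midpoint %ΔQ = (15421.28 − 12292.35)/13856.82 = 0.22580; midpoint %ΔI = (102080 − 82300)/92190 = 0.21456.
η = 0.22580 / 0.21456 = 1.05.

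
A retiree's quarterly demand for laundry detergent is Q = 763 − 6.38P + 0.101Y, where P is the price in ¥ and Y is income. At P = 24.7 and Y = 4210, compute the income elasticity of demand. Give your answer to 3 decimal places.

0.413

At P = 24.7, Y = 4210: Q = 1030.624.
Holding P constant, ∂Q/∂Y = 0.101.
η_Y = (∂Q/∂Y)·(Y/Q) = 0.101 × (4210/1030.624) = 0.413.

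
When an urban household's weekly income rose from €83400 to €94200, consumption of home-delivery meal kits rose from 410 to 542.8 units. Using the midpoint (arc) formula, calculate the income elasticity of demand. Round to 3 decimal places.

2.292

ΔQ = 542.8 − 410 = 132.8; midpoint Q̄ = (410 + 542.8)/2 = 476.4.
ΔI = 94200 − 83400 = 10800; midpoint Ī = (83400 + 94200)/2 = 88800.
η = (ΔQ/Q̄) ÷ (ΔI/Ī) = (132.8/476.4) ÷ (10800/88800) = 2.292.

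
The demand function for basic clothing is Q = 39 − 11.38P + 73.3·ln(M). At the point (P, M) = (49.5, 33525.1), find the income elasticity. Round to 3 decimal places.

At P = 49.5, M = 33525.1: Q = 239.480.
Holding P constant, ∂Q/∂M = 73.3/M = 0.00218642.
η_M = (∂Q/∂M)·(M/Q) = 0.00218642 × (33525.1/239.480) = 0.306.

0.306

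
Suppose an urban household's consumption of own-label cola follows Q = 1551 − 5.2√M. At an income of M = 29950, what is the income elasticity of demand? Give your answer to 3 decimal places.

-0.691

At M = 29950: Q = 651.084.
dQ/dM = -5.2/(2√M) = -0.0150236 at this income.
η = (dQ/dM)·(M/Q) = -0.0150236 × (29950/651.084) = -0.691.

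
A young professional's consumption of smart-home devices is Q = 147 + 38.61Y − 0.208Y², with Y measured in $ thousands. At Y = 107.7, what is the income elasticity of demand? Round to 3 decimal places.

At Y = 107.7: Q = 1892.6447.
dQ/dY = 38.61 − 0.416Y = -6.19320.
η = (dQ/dY)·(Y/Q) = -6.19320 × (107.7/1892.6447) = -0.352.

-0.352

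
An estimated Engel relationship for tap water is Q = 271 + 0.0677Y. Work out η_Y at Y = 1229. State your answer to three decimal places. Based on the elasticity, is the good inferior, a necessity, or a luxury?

0.235 (necessity)

At Y = 1229: Q = 354.203.
dQ/dY = 0.0677.
η = (dQ/dY)·(Y/Q) = 0.0677 × (1229/354.203) = 0.235.
Since 0 < η < 1, the good is a necessity.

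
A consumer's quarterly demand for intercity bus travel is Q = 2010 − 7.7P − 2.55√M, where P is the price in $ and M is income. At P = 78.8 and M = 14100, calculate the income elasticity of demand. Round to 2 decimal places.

At P = 78.8, M = 14100: Q = 1100.444.
Holding P constant, ∂Q/∂M = -2.55/(2√M) = -0.0107374.
η_M = (∂Q/∂M)·(M/Q) = -0.0107374 × (14100/1100.444) = -0.14.

-0.14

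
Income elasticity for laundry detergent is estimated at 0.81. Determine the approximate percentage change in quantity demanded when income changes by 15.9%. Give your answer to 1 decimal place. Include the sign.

%ΔQ ≈ η × %ΔI = 0.81 × 15.9% = 12.9%.

12.9%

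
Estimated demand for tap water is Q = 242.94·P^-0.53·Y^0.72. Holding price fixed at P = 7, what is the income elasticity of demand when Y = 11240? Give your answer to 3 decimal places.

For a multiplicative demand Q = A·P^α·Y^β, the income elasticity is β everywhere.
Here β = 0.72, so η = 0.720.

0.720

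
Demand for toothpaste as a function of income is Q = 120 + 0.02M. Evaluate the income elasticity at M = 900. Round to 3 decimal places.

0.130

At M = 900: Q = 138.000.
dQ/dM = 0.02.
η = (dQ/dM)·(M/Q) = 0.02 × (900/138.000) = 0.130.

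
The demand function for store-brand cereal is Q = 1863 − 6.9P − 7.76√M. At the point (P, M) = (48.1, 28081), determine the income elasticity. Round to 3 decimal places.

-2.818

At P = 48.1, M = 28081: Q = 230.737.
Holding P constant, ∂Q/∂M = -7.76/(2√M) = -0.023154.
η_M = (∂Q/∂M)·(M/Q) = -0.023154 × (28081/230.737) = -2.818.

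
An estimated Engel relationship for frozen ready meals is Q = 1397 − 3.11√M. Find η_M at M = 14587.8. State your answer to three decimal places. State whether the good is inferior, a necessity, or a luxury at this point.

-0.184 (inferior good)

At M = 14587.8: Q = 1021.374.
dQ/dM = -3.11/(2√M) = -0.0128747 at this income.
η = (dQ/dM)·(M/Q) = -0.0128747 × (14587.8/1021.374) = -0.184.
Since η < 0, the good is an inferior good.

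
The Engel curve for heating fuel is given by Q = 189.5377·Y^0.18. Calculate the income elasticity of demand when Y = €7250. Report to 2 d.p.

0.18

For Q = A·Y^β the income elasticity is constant and equal to β.
Here β = 0.18, so η = 0.18.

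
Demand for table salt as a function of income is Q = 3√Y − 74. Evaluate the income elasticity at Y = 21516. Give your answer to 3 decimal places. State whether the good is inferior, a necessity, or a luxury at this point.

0.601 (necessity)

At Y = 21516: Q = 366.050.
dQ/dY = 3/(2√Y) = 0.0102261 at this income.
η = (dQ/dY)·(Y/Q) = 0.0102261 × (21516/366.050) = 0.601.
Since 0 < η < 1, the good is a necessity.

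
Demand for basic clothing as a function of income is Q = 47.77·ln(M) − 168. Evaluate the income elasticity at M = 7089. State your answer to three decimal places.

0.187

At M = 7089: Q = 255.543.
dQ/dM = 47.77/M = 0.00673861 at this income.
η = (dQ/dM)·(M/Q) = 0.00673861 × (7089/255.543) = 0.187.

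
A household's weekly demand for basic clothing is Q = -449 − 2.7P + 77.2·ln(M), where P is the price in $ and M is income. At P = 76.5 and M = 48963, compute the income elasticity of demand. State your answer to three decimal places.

At P = 76.5, M = 48963: Q = 178.119.
Holding P constant, ∂Q/∂M = 77.2/M = 0.0015767.
η_M = (∂Q/∂M)·(M/Q) = 0.0015767 × (48963/178.119) = 0.433.

0.433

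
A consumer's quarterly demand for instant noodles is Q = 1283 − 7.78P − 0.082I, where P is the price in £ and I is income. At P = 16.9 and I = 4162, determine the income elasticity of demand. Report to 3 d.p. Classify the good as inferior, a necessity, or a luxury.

-0.421 (inferior good)

At P = 16.9, I = 4162: Q = 810.234.
Holding P constant, ∂Q/∂I = −0.082.
η_I = (∂Q/∂I)·(I/Q) = -0.082 × (4162/810.234) = -0.421.
Since η < 0, this is an inferior good.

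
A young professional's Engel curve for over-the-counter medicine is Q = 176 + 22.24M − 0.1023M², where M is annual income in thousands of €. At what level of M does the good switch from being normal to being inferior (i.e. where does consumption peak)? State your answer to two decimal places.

108.70

dQ/dM = 22.24 − 0.2046M.
The good is inferior where dQ/dM < 0. Setting dQ/dM = 0 gives M = 22.24 / 0.2046 = 108.70.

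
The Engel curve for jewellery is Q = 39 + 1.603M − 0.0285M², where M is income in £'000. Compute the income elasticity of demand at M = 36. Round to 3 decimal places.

-0.270

At M = 36: Q = 59.7720.
dQ/dM = 1.603 − 0.057M = -0.44900.
η = (dQ/dM)·(M/Q) = -0.44900 × (36/59.7720) = -0.270.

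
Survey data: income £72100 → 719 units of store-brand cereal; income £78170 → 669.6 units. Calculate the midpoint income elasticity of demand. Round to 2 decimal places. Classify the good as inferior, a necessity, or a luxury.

ΔQ = 669.6 − 719 = -49.4; midpoint Q̄ = (719 + 669.6)/2 = 694.3.
ΔI = 78170 − 72100 = 6070; midpoint Ī = (72100 + 78170)/2 = 75135.
η = (ΔQ/Q̄) ÷ (ΔI/Ī) = (-49.4/694.3) ÷ (6070/75135) = -0.88.
η < 0 ⇒ inferior good.

-0.88 (inferior good)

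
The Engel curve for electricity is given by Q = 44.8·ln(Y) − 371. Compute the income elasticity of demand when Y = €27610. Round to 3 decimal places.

0.514

At Y = 27610: Q = 87.122.
dQ/dY = 44.8/Y = 0.0016226 at this income.
η = (dQ/dY)·(Y/Q) = 0.0016226 × (27610/87.122) = 0.514.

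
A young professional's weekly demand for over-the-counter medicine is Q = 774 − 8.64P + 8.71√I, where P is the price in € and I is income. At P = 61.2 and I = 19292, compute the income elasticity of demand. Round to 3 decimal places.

At P = 61.2, I = 19292: Q = 1455.013.
Holding P constant, ∂Q/∂I = 8.71/(2√I) = 0.0313545.
η_I = (∂Q/∂I)·(I/Q) = 0.0313545 × (19292/1455.013) = 0.416.

0.416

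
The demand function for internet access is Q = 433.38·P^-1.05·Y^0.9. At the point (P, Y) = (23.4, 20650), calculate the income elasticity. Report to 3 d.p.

For a multiplicative demand Q = A·P^α·Y^β, the income elasticity is β everywhere.
Here β = 0.9, so η = 0.900.

0.900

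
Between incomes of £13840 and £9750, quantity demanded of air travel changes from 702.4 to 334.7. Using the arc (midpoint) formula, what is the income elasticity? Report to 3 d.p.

2.045

ΔQ = 334.7 − 702.4 = -367.7; midpoint Q̄ = (702.4 + 334.7)/2 = 518.55.
ΔI = 9750 − 13840 = -4090; midpoint Ī = (13840 + 9750)/2 = 11795.
η = (ΔQ/Q̄) ÷ (ΔI/Ī) = (-367.7/518.55) ÷ (-4090/11795) = 2.045.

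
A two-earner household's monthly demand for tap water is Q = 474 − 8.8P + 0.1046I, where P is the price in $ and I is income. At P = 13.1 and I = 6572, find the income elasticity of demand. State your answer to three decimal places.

0.657

At P = 13.1, I = 6572: Q = 1046.151.
Holding P constant, ∂Q/∂I = 0.1046.
η_I = (∂Q/∂I)·(I/Q) = 0.1046 × (6572/1046.151) = 0.657.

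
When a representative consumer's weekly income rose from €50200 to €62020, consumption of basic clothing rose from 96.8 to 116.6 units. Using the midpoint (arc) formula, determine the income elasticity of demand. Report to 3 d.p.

ΔQ = 116.6 − 96.8 = 19.8; midpoint Q̄ = (96.8 + 116.6)/2 = 106.7.
ΔI = 62020 − 50200 = 11820; midpoint Ī = (50200 + 62020)/2 = 56110.
η = (ΔQ/Q̄) ÷ (ΔI/Ī) = (19.8/106.7) ÷ (11820/56110) = 0.881.

0.881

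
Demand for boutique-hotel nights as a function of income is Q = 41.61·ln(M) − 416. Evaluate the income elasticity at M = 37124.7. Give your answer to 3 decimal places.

1.907

At M = 37124.7: Q = 21.822.
dQ/dM = 41.61/M = 0.00112082 at this income.
η = (dQ/dM)·(M/Q) = 0.00112082 × (37124.7/21.822) = 1.907.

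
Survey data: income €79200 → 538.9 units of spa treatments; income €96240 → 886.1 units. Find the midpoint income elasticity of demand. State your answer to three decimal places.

ΔQ = 886.1 − 538.9 = 347.2; midpoint Q̄ = (538.9 + 886.1)/2 = 712.5.
ΔI = 96240 − 79200 = 17040; midpoint Ī = (79200 + 96240)/2 = 87720.
η = (ΔQ/Q̄) ÷ (ΔI/Ī) = (347.2/712.5) ÷ (17040/87720) = 2.509.

2.509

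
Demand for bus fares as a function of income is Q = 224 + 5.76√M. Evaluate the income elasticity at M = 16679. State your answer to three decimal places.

At M = 16679: Q = 967.888.
dQ/dM = 5.76/(2√M) = 0.0223001 at this income.
η = (dQ/dM)·(M/Q) = 0.0223001 × (16679/967.888) = 0.384.

0.384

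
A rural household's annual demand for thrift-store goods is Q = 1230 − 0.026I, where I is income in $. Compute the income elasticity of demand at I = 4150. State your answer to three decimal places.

At I = 4150: Q = 1122.100.
dQ/dI = −0.026.
η = (dQ/dI)·(I/Q) = -0.026 × (4150/1122.100) = -0.096.

-0.096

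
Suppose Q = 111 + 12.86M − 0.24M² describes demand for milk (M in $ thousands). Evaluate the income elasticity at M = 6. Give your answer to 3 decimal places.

At M = 6: Q = 179.5200.
dQ/dM = 12.86 − 0.48M = 9.98000.
η = (dQ/dM)·(M/Q) = 9.98000 × (6/179.5200) = 0.334.

0.334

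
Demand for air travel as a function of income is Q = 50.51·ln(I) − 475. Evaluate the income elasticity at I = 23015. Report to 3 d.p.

At I = 23015: Q = 32.317.
dQ/dI = 50.51/I = 0.00219466 at this income.
η = (dQ/dI)·(I/Q) = 0.00219466 × (23015/32.317) = 1.563.

1.563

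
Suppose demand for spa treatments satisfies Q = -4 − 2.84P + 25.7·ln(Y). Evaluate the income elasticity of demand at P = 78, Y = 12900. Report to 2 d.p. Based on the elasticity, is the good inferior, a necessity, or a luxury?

At P = 78, Y = 12900: Q = 17.730.
Holding P constant, ∂Q/∂Y = 25.7/Y = 0.00199225.
η_Y = (∂Q/∂Y)·(Y/Q) = 0.00199225 × (12900/17.730) = 1.45.
Since η > 1, this is a luxury.

1.45 (luxury)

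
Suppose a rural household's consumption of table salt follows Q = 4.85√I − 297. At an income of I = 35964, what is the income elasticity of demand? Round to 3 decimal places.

0.738

At I = 35964: Q = 622.763.
dQ/dI = 4.85/(2√I) = 0.0127873 at this income.
η = (dQ/dI)·(I/Q) = 0.0127873 × (35964/622.763) = 0.738.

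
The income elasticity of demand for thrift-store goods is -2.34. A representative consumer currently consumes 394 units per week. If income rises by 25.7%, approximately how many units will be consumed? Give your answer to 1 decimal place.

157.1

%ΔQ ≈ η × %ΔI = -2.34 × 25.7% = -60.138%.
New Q ≈ 394 × (1 − 0.60138) = 157.1.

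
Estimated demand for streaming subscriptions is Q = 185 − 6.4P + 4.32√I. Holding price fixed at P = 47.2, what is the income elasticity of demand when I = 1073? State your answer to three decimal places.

2.896

At P = 47.2, I = 1073: Q = 24.429.
Holding P constant, ∂Q/∂I = 4.32/(2√I) = 0.0659408.
η_I = (∂Q/∂I)·(I/Q) = 0.0659408 × (1073/24.429) = 2.896.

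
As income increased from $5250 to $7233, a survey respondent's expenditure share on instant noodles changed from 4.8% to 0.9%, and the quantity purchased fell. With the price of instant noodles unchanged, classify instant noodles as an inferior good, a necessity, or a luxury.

Quantity demanded falls as income rises, so η < 0.

inferior good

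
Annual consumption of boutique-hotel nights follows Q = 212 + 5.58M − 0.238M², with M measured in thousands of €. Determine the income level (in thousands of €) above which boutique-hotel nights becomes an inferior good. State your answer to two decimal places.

dQ/dM = 5.58 − 0.476M.
The good is inferior where dQ/dM < 0. Setting dQ/dM = 0 gives M = 5.58 / 0.476 = 11.72.

11.72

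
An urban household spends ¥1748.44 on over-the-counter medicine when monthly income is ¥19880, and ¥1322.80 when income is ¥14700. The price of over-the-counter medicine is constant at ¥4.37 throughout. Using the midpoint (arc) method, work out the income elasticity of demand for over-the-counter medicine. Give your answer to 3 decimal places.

0.925

With a constant price, Q₁ = 1748.44/4.37 = 400.101 and Q₂ = 1322.80/4.37 = 302.700 (equivalently, work directly with expenditure since P cancels).
Midpoint %ΔQ = (1322.80 − 1748.44)/1535.62 = -0.27718; midpoint %ΔI = (14700 − 19880)/17290 = -0.29960.
η = -0.27718 / -0.29960 = 0.925.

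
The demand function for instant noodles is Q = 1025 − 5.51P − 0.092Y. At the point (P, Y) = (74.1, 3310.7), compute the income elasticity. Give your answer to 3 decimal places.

-0.976

At P = 74.1, Y = 3310.7: Q = 312.125.
Holding P constant, ∂Q/∂Y = −0.092.
η_Y = (∂Q/∂Y)·(Y/Q) = -0.092 × (3310.7/312.125) = -0.976.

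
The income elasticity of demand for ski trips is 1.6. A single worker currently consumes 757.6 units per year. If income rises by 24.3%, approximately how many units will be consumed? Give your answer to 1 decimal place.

%ΔQ ≈ η × %ΔI = 1.6 × 24.3% = 38.88%.
New Q ≈ 757.6 × (1 + 0.3888) = 1052.2.

1052.2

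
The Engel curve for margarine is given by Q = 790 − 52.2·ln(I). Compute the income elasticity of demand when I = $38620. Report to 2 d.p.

At I = 38620: Q = 238.688.
dQ/dI = -52.2/I = -0.00135163 at this income.
η = (dQ/dI)·(I/Q) = -0.00135163 × (38620/238.688) = -0.22.

-0.22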